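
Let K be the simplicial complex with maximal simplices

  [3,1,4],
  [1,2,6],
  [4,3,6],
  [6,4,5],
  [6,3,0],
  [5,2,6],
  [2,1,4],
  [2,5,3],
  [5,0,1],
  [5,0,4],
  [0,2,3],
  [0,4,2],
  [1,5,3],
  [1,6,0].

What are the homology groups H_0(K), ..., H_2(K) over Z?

H_0 ≅ Z,  H_1 ≅ Z^2,  H_2 ≅ Z.

Order the vertices as 0 < 1 < 2 < 3 < 4 < 5 < 6. Listing each simplex with vertices in this order, K has dimension 2 with simplices:

  0-simplices (7): [0], [1], [2], [3], [4], [5], [6]
  1-simplices (21): [0,1], [0,2], [0,3], [0,4], [0,5], [0,6], [1,2], [1,3], [1,4], [1,5], [1,6], [2,3], [2,4], [2,5], [2,6], [3,4], [3,5], [3,6], [4,5], [4,6], [5,6]
  2-simplices (14): [0,1,5], [0,1,6], [0,2,3], [0,2,4], [0,3,6], [0,4,5], [1,2,4], [1,2,6], [1,3,4], [1,3,5], [2,3,5], [2,5,6], [3,4,6], [4,5,6]

giving chain groups C_0 ≅ Z^7, C_1 ≅ Z^21, C_2 ≅ Z^14.

∂_1: C_1 → C_0 sends each edge [p,q] (with p < q) to q − p.
The 7×21 boundary matrix has rank 6 and Smith normal form diag(1,1,1,1,1,1).

∂_2: C_2 → C_1 sends each 2-simplex [p,q,r] to [q,r] − [p,r] + [p,q]. For instance
  ∂[1,3,4] = [3,4] − [1,4] + [1,3],
  ∂[1,3,5] = [3,5] − [1,5] + [1,3].
As a 21×14 matrix over Z this has rank 13, with invariant factors (1,1,1,1,1,1,1,1,1,1,1,1,1).

Reading off H_k = ker ∂_k / im ∂_{k+1}:

  H_0: rank C_0 − rank ∂_1 = 7 − 6 = 1, and the invariant factors of ∂_1 are all 1, so H_0 ≅ Z.
  H_1: rank ker ∂_1 − rank ∂_2 = (21 − 6) − 13 = 2, and the invariant factors of ∂_2 are all 1, so H_1 ≅ Z^2.
  H_2: rank ker ∂_2 − rank ∂_3 = (14 − 13) − 0 = 1, and there is no ∂_3, so H_2 ≅ Z.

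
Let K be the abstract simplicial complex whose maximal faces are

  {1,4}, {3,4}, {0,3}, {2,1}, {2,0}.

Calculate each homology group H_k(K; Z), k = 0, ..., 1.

K has 5 vertices, 5 edges.
rank ∂_0 = 0, rank ∂_1 = 4 ⇒ b_0 = 5 − 0 − 4 = 1; all invariant factors of ∂_1 are 1 so no torsion. So H_0 = Z.
rank ∂_1 = 4, rank ∂_2 = 0 ⇒ b_1 = 5 − 4 − 0 = 1. So H_1 = Z.

H_0 ≅ Z,  H_1 ≅ Z.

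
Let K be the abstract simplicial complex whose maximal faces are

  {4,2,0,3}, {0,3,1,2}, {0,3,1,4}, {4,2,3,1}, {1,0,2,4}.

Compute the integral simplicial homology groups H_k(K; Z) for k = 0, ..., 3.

K has 5 vertices, 10 edges, 10 triangles, 5 3-simplices.
rank ∂_0 = 0, rank ∂_1 = 4 ⇒ b_0 = 5 − 0 − 4 = 1; all invariant factors of ∂_1 are 1 so no torsion. So H_0 ≅ Z.
rank ∂_1 = 4, rank ∂_2 = 6 ⇒ b_1 = 10 − 4 − 6 = 0; all invariant factors of ∂_2 are 1 so no torsion. So H_1 ≅ 0.
rank ∂_2 = 6, rank ∂_3 = 4 ⇒ b_2 = 10 − 6 − 4 = 0; all invariant factors of ∂_3 are 1 so no torsion. So H_2 ≅ 0.
rank ∂_3 = 4, rank ∂_4 = 0 ⇒ b_3 = 5 − 4 − 0 = 1. So H_3 ≅ Z.

H_0 ≅ Z,  H_1 = 0,  H_2 = 0,  H_3 ≅ Z.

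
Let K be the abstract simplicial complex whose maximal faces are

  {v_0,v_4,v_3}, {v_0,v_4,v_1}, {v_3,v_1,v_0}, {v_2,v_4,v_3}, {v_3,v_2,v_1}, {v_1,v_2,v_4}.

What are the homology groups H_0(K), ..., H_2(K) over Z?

H_0 = Z,  H_1 = 0,  H_2 = Z.

Order the vertices as v_0 < v_1 < v_2 < v_3 < v_4. Listing each simplex with vertices in this order, K has dimension 2 with simplices:

  0-simplices (5): [v_0], [v_1], [v_2], [v_3], [v_4]
  1-simplices (9): [v_0,v_1], [v_0,v_3], [v_0,v_4], [v_1,v_2], [v_1,v_3], [v_1,v_4], [v_2,v_3], [v_2,v_4], [v_3,v_4]
  2-simplices (6): [v_0,v_1,v_3], [v_0,v_1,v_4], [v_0,v_3,v_4], [v_1,v_2,v_3], [v_1,v_2,v_4], [v_2,v_3,v_4]

so the chain groups are C_0 ≅ Z^5, C_1 ≅ Z^9, C_2 ≅ Z^6.

The boundary map ∂_1: C_1 → C_0 is given by ∂[p,q] = [q] − [p]. For instance
  ∂[v_2,v_3] = [v_3] − [v_2].
This gives a 5×9 integer matrix of rank 4; reducing to Smith normal form yields diagonal entries (1,1,1,1).

The boundary map ∂_2: C_2 → C_1 acts by ∂[p,q,r] = [q,r] − [p,r] + [p,q]. For instance
  ∂[v_2,v_3,v_4] = [v_3,v_4] − [v_2,v_4] + [v_2,v_3],
  ∂[v_1,v_2,v_3] = [v_2,v_3] − [v_1,v_3] + [v_1,v_2].
The resulting 9×6 matrix has rank 5, and its Smith normal form has invariant factors (1,1,1,1,1).

From H_k ≅ ker(∂_k) / im(∂_{k+1}) we obtain:

  H_0: rank C_0 − rank ∂_1 = 5 − 4 = 1, and the invariant factors of ∂_1 are all 1, so H_0 ≅ Z.
  H_1: rank ker ∂_1 − rank ∂_2 = (9 − 4) − 5 = 0, and the invariant factors of ∂_2 are all 1, so H_1 ≅ 0.
  H_2: rank ker ∂_2 − rank ∂_3 = (6 − 5) − 0 = 1, and there is no ∂_3, so H_2 ≅ Z.

As a check, the Euler characteristic is 5 − 9 + 6 = 2, which agrees with 1 − 0 + 1 = 2.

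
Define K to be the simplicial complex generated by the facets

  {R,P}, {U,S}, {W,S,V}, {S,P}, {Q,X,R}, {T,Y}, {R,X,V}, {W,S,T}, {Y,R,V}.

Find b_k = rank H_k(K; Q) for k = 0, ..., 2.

b_0 = 1, b_1 = 2, b_2 = 0.

Order the vertices as P < Q < R < S < T < U < V < W < X < Y. Listing each simplex with vertices in this order, K has dimension 2 with simplices:

  0-simplices (10): P, Q, R, S, T, U, V, W, X, Y
  1-simplices (16): PR, PS, QR, QX, RV, RX, RY, ST, SU, SV, SW, TW, TY, VW, VX, VY
  2-simplices (5): QRX, RVX, RVY, STW, SVW

so the chain groups are C_0 ≅ Z^10, C_1 ≅ Z^16, C_2 ≅ Z^5.

The boundary map ∂_1: C_1 → C_0 sends each edge [p,q] (with p < q) to q − p.
This gives a 10×16 integer matrix of rank 9; reducing to Smith normal form yields diagonal entries (1,1,1,1,1,1,1,1,1).

∂_2: C_2 → C_1 acts by ∂[p,q,r] = [q,r] − [p,r] + [p,q]. For instance
  ∂RVY = VY − RY + RV,
  ∂RVX = VX − RX + RV.
The resulting 16×5 matrix has rank 5, and its Smith normal form has invariant factors (1,1,1,1,1).

Now H_k = ker ∂_k / im ∂_{k+1}, so:

  H_0: rank C_0 − rank ∂_1 = 10 − 9 = 1, and the invariant factors of ∂_1 are all 1, so H_0 ≅ Z.
  H_1: rank ker ∂_1 − rank ∂_2 = (16 − 9) − 5 = 2, and the invariant factors of ∂_2 are all 1, so H_1 ≅ Z^2.
  H_2: rank ker ∂_2 − rank ∂_3 = (5 − 5) − 0 = 0, and there is no ∂_3, so H_2 ≅ 0.

Hence the Betti numbers are b_0 = 1, b_1 = 2, b_2 = 0.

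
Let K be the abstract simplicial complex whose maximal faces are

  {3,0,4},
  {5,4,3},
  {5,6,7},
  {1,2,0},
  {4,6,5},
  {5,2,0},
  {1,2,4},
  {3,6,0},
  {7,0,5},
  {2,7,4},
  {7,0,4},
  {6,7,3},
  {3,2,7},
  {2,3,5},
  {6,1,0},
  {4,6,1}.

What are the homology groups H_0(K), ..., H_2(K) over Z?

H_0 = Z,  H_1 = Z^2,  H_2 = Z.

Fix the vertex order 0 < 1 < 2 < 3 < 4 < 5 < 6 < 7 and write every simplex with vertices in increasing order. Then dim K = 2 and the simplices of K are:

  0-simplices (8): [0], [1], [2], [3], [4], [5], [6], [7]
  1-simplices (24): (24 of them)
  2-simplices (16): [0,1,2], [0,1,6], [0,2,5], [0,3,4], [0,3,6], [0,4,7], [0,5,7], [1,2,4], [1,4,6], [2,3,5], [2,3,7], [2,4,7], [3,4,5], [3,6,7], [4,5,6], [5,6,7]

giving chain groups C_0 ≅ Z^8, C_1 ≅ Z^24, C_2 ≅ Z^16.

Boundary ∂_1: C_1 → C_0 maps an edge to its endpoints' difference, ∂[p,q] = q − p.
This gives a 8×24 integer matrix of rank 7; reducing to Smith normal form yields diagonal entries (1,1,1,1,1,1,1).

∂_2: C_2 → C_1 acts by ∂[p,q,r] = [q,r] − [p,r] + [p,q]. For instance
  ∂[2,4,7] = [4,7] − [2,7] + [2,4],
  ∂[5,6,7] = [6,7] − [5,7] + [5,6].
As a 24×16 matrix over Z this has rank 15, with invariant factors (1,1,1,1,1,1,1,1,1,1,1,1,1,1,1).

Now H_k = ker ∂_k / im ∂_{k+1}, so:

  H_0: rank C_0 − rank ∂_1 = 8 − 7 = 1, and the invariant factors of ∂_1 are all 1, so H_0 ≅ Z.
  H_1: rank ker ∂_1 − rank ∂_2 = (24 − 7) − 15 = 2, and the invariant factors of ∂_2 are all 1, so H_1 ≅ Z^2.
  H_2: rank ker ∂_2 − rank ∂_3 = (16 − 15) − 0 = 1, and there is no ∂_3, so H_2 ≅ Z.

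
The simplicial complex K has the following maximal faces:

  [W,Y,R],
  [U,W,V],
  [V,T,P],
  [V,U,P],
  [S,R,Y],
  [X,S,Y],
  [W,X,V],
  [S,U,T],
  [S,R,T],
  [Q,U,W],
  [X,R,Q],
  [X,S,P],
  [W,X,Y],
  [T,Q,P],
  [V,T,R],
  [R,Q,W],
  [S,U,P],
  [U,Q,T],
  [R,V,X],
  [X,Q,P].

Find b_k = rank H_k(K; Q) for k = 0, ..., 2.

b_0 = 1, b_1 = 1, b_2 = 0.

K has 10 vertices, 30 edges, 20 triangles.
rank ∂_0 = 0, rank ∂_1 = 9 ⇒ b_0 = 10 − 0 − 9 = 1; all invariant factors of ∂_1 are 1 so no torsion. So H_0 = Z.
rank ∂_1 = 9, rank ∂_2 = 20 ⇒ b_1 = 30 − 9 − 20 = 1; ∂_2 has invariant factor(s) [2] giving torsion. So H_1 = Z ⊕ Z_2.
rank ∂_2 = 20, rank ∂_3 = 0 ⇒ b_2 = 20 − 20 − 0 = 0. So H_2 = 0.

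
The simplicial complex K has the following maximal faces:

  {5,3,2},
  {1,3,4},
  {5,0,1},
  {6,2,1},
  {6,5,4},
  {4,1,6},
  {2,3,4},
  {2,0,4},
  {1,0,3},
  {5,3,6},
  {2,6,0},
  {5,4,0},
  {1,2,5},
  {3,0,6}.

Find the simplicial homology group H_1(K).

H_1 = Z^2.

K has 7 vertices, 21 edges, 14 triangles.
rank ∂_1 = 6, rank ∂_2 = 13 ⇒ b_1 = 21 − 6 − 13 = 2; all invariant factors of ∂_2 are 1 so no torsion. So H_1 ≅ Z^2.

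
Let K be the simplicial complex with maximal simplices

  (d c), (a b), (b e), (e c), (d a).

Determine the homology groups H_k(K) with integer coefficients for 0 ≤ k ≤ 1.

H_0 = Z,  H_1 = Z.

K has 5 vertices, 5 edges.
rank ∂_0 = 0, rank ∂_1 = 4 ⇒ b_0 = 5 − 0 − 4 = 1; all invariant factors of ∂_1 are 1 so no torsion. So H_0 = Z.
rank ∂_1 = 4, rank ∂_2 = 0 ⇒ b_1 = 5 − 4 − 0 = 1. So H_1 = Z.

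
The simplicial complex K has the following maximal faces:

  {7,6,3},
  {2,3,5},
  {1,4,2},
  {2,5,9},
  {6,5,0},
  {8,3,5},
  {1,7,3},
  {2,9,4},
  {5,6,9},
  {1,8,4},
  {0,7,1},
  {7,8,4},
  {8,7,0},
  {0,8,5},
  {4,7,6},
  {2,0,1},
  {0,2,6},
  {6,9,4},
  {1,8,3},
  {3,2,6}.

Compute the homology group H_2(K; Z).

H_2 = 0.

K has 10 vertices, 30 edges, 20 triangles.
rank ∂_2 = 20, rank ∂_3 = 0 ⇒ b_2 = 20 − 20 − 0 = 0. So H_2 = 0.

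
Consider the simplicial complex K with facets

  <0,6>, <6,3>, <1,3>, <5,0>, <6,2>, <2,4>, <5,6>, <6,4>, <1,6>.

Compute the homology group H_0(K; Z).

H_0 = Z.

K has 7 vertices, 9 edges.
rank ∂_0 = 0, rank ∂_1 = 6 ⇒ b_0 = 7 − 0 − 6 = 1; all invariant factors of ∂_1 are 1 so no torsion. So H_0 ≅ Z.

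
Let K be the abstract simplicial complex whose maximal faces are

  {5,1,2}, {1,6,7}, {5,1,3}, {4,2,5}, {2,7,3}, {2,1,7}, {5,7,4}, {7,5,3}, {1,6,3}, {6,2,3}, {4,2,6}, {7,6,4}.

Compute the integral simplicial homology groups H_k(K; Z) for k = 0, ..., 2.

H_0 = Z,  H_1 = Z/2,  H_2 = 0.

Fix the vertex order 1 < 2 < 3 < 4 < 5 < 6 < 7 and write every simplex with vertices in increasing order. Then dim K = 2 and the simplices of K are:

  0-simplices (7): [1], [2], [3], [4], [5], [6], [7]
  1-simplices (18): [1,2], [1,3], [1,5], [1,6], [1,7], [2,3], [2,4], [2,5], [2,6], [2,7], [3,5], [3,6], [3,7], [4,5], [4,6], [4,7], [5,7], [6,7]
  2-simplices (12): [1,2,5], [1,2,7], [1,3,5], [1,3,6], [1,6,7], [2,3,6], [2,3,7], [2,4,5], [2,4,6], [3,5,7], [4,5,7], [4,6,7]

Hence C_0 ≅ Z^7, C_1 ≅ Z^18, C_2 ≅ Z^12.

Boundary ∂_1: C_1 → C_0 sends each edge [p,q] (with p < q) to q − p. For instance
  ∂[2,6] = [6] − [2].
As a 7×18 matrix over Z this has rank 6, with invariant factors (1,1,1,1,1,1).

Boundary ∂_2: C_2 → C_1 sends each 2-simplex [p,q,r] to [q,r] − [p,r] + [p,q]. For instance
  ∂[4,6,7] = [6,7] − [4,7] + [4,6],
  ∂[1,3,6] = [3,6] − [1,6] + [1,3].
The 18×12 boundary matrix has rank 12 and Smith normal form diag(1,1,1,1,1,1,1,1,1,1,1,2).

Now H_k = ker ∂_k / im ∂_{k+1}, so:

  H_0: rank C_0 − rank ∂_1 = 7 − 6 = 1, and the invariant factors of ∂_1 are all 1, so H_0 ≅ Z.
  H_1: rank ker ∂_1 − rank ∂_2 = (18 − 6) − 12 = 0, and ∂_2 has invariant factor 2 > 1, so H_1 ≅ Z/2.
  H_2: rank ker ∂_2 − rank ∂_3 = (12 − 12) − 0 = 0, and there is no ∂_3, so H_2 ≅ 0.

As a check, the Euler characteristic is 7 − 18 + 12 = 1, which agrees with 1 − 0 + 0 = 1.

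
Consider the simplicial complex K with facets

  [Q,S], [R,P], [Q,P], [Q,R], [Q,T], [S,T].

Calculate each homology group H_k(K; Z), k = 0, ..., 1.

Order the vertices as P < Q < R < S < T. Listing each simplex with vertices in this order, K has dimension 1 with simplices:

  0-simplices (5): P, Q, R, S, T
  1-simplices (6): PQ, PR, QR, QS, QT, ST

giving chain groups C_0 ≅ Z^5, C_1 ≅ Z^6.

∂_1: C_1 → C_0 is given by ∂[p,q] = [q] − [p]. For instance
  ∂QR = R − Q.
The 5×6 boundary matrix has rank 4 and Smith normal form diag(1,1,1,1).

From H_k ≅ ker(∂_k) / im(∂_{k+1}) we obtain:

  H_0: rank C_0 − rank ∂_1 = 5 − 4 = 1, and the invariant factors of ∂_1 are all 1, so H_0 ≅ Z.
  H_1: rank ker ∂_1 − rank ∂_2 = (6 − 4) − 0 = 2, and there is no ∂_2, so H_1 ≅ Z^2.

H_0 ≅ Z,  H_1 ≅ Z^2.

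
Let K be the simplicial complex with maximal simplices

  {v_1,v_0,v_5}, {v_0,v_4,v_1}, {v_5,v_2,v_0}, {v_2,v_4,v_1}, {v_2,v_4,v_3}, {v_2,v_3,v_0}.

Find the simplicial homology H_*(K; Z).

H_0 ≅ Z,  H_1 ≅ Z,  H_2 = 0.

K has 6 vertices, 12 edges, 6 triangles.
rank ∂_0 = 0, rank ∂_1 = 5 ⇒ b_0 = 6 − 0 − 5 = 1; all invariant factors of ∂_1 are 1 so no torsion. So H_0 ≅ Z.
rank ∂_1 = 5, rank ∂_2 = 6 ⇒ b_1 = 12 − 5 − 6 = 1; all invariant factors of ∂_2 are 1 so no torsion. So H_1 ≅ Z.
rank ∂_2 = 6, rank ∂_3 = 0 ⇒ b_2 = 6 − 6 − 0 = 0. So H_2 ≅ 0.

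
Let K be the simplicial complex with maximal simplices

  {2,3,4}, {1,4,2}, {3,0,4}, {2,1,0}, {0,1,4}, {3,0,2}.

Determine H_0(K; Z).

Fix the vertex order 0 < 1 < 2 < 3 < 4 and write every simplex with vertices in increasing order. Then dim K = 2 and the simplices of K are:

  0-simplices (5): [0], [1], [2], [3], [4]
  1-simplices (9): [0,1], [0,2], [0,3], [0,4], [1,2], [1,4], [2,3], [2,4], [3,4]
  2-simplices (6): [0,1,2], [0,1,4], [0,2,3], [0,3,4], [1,2,4], [2,3,4]

so the chain groups are C_0 ≅ Z^5, C_1 ≅ Z^9, C_2 ≅ Z^6.

The boundary map ∂_1: C_1 → C_0 is given by ∂[p,q] = [q] − [p].
This gives a 5×9 integer matrix of rank 4; reducing to Smith normal form yields diagonal entries (1,1,1,1).

Boundary ∂_2: C_2 → C_1 acts by ∂[p,q,r] = [q,r] − [p,r] + [p,q]. For instance
  ∂[0,3,4] = [3,4] − [0,4] + [0,3],
  ∂[2,3,4] = [3,4] − [2,4] + [2,3].
The resulting 9×6 matrix has rank 5, and its Smith normal form has invariant factors (1,1,1,1,1).

Reading off H_k = ker ∂_k / im ∂_{k+1}:

  H_0: rank C_0 − rank ∂_1 = 5 − 4 = 1, and the invariant factors of ∂_1 are all 1, so H_0 = Z.

(K is a triangulation of the 2-sphere S^2.)

H_0 ≅ Z.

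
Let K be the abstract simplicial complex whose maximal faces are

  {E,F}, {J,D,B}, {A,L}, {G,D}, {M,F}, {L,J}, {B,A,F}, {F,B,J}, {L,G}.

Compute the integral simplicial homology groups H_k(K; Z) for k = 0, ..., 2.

K has 9 vertices, 13 edges, 3 triangles.
rank ∂_0 = 0, rank ∂_1 = 8 ⇒ b_0 = 9 − 0 − 8 = 1; all invariant factors of ∂_1 are 1 so no torsion. So H_0 ≅ Z.
rank ∂_1 = 8, rank ∂_2 = 3 ⇒ b_1 = 13 − 8 − 3 = 2; all invariant factors of ∂_2 are 1 so no torsion. So H_1 ≅ Z^2.
rank ∂_2 = 3, rank ∂_3 = 0 ⇒ b_2 = 3 − 3 − 0 = 0. So H_2 ≅ 0.

H_0 = Z,  H_1 = Z^2,  H_2 = 0.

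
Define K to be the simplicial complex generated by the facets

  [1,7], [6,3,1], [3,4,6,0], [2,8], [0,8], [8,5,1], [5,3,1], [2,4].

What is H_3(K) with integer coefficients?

Fix the vertex order 0 < 1 < 2 < 3 < 4 < 5 < 6 < 7 < 8 and write every simplex with vertices in increasing order. Then dim K = 3 and the simplices of K are:

  0-simplices (9): [0], [1], [2], [3], [4], [5], [6], [7], [8]
  1-simplices (16): [0,3], [0,4], [0,6], [0,8], [1,3], [1,5], [1,6], [1,7], [1,8], [2,4], [2,8], [3,4], [3,5], [3,6], [4,6], [5,8]
  2-simplices (7): [0,3,4], [0,3,6], [0,4,6], [1,3,5], [1,3,6], [1,5,8], [3,4,6]
  3-simplices (1): [0,3,4,6]

Hence C_0 ≅ Z^9, C_1 ≅ Z^16, C_2 ≅ Z^7, C_3 ≅ Z^1.

Boundary ∂_1: C_1 → C_0 is given by ∂[p,q] = [q] − [p]. For instance
  ∂[0,6] = [6] − [0].
As a 9×16 matrix over Z this has rank 8, with invariant factors (1,1,1,1,1,1,1,1).

Boundary ∂_2: C_2 → C_1 maps a triangle to the signed sum of its edges. For instance
  ∂[1,3,6] = [3,6] − [1,6] + [1,3],
  ∂[0,3,4] = [3,4] − [0,4] + [0,3].
As a 16×7 matrix over Z this has rank 6, with invariant factors (1,1,1,1,1,1).

Boundary ∂_3: C_3 → C_2 sends each 3-simplex σ to the alternating sum Σ_i (−1)^i (σ with its i-th vertex removed). For instance
  ∂[0,3,4,6] = [3,4,6] − [0,4,6] + [0,3,6] − [0,3,4].
This gives a 7×1 integer matrix of rank 1; reducing to Smith normal form yields diagonal entries (1).

Computing H_k = (kernel of ∂_k) / (image of ∂_{k+1}):

  H_3: rank ker ∂_3 − rank ∂_4 = (1 − 1) − 0 = 0, and there is no ∂_4, so H_3 ≅ 0.

H_3 ≅ 0.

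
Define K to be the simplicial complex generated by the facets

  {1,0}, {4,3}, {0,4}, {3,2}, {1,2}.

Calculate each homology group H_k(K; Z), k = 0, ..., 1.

H_0 ≅ Z,  H_1 ≅ Z.

Order the vertices as 0 < 1 < 2 < 3 < 4. Listing each simplex with vertices in this order, K has dimension 1 with simplices:

  0-simplices (5): [0], [1], [2], [3], [4]
  1-simplices (5): [0,1], [0,4], [1,2], [2,3], [3,4]

so the chain groups are C_0 ≅ Z^5, C_1 ≅ Z^5.

Boundary ∂_1: C_1 → C_0 maps an edge to its endpoints' difference, ∂[p,q] = q − p. For instance
  ∂[0,4] = [4] − [0].
The resulting 5×5 matrix has rank 4, and its Smith normal form has invariant factors (1,1,1,1).

Reading off H_k = ker ∂_k / im ∂_{k+1}:

  H_0: rank C_0 − rank ∂_1 = 5 − 4 = 1, and the invariant factors of ∂_1 are all 1, so H_0 ≅ Z.
  H_1: rank ker ∂_1 − rank ∂_2 = (5 − 4) − 0 = 1, and there is no ∂_2, so H_1 ≅ Z.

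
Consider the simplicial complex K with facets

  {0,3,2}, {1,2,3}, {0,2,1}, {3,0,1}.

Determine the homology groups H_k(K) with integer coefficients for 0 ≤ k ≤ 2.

Take the total order 0 < 1 < 2 < 3 on the vertex set. Then K (dimension 2) consists of the simplices:

  0-simplices (4): [0], [1], [2], [3]
  1-simplices (6): [0,1], [0,2], [0,3], [1,2], [1,3], [2,3]
  2-simplices (4): [0,1,2], [0,1,3], [0,2,3], [1,2,3]

giving chain groups C_0 ≅ Z^4, C_1 ≅ Z^6, C_2 ≅ Z^4.

Boundary ∂_1: C_1 → C_0 is given by ∂[p,q] = [q] − [p]. For instance
  ∂[0,3] = [3] − [0].
This gives a 4×6 integer matrix of rank 3; reducing to Smith normal form yields diagonal entries (1,1,1).

The boundary map ∂_2: C_2 → C_1 sends each 2-simplex [p,q,r] to [q,r] − [p,r] + [p,q]. For instance
  ∂[0,1,2] = [1,2] − [0,2] + [0,1],
  ∂[1,2,3] = [2,3] − [1,3] + [1,2].
The 6×4 boundary matrix has rank 3 and Smith normal form diag(1,1,1).

Computing H_k = (kernel of ∂_k) / (image of ∂_{k+1}):

  H_0: rank C_0 − rank ∂_1 = 4 − 3 = 1, and the invariant factors of ∂_1 are all 1, so H_0 = Z.
  H_1: rank ker ∂_1 − rank ∂_2 = (6 − 3) − 3 = 0, and the invariant factors of ∂_2 are all 1, so H_1 = 0.
  H_2: rank ker ∂_2 − rank ∂_3 = (4 − 3) − 0 = 1, and there is no ∂_3, so H_2 = Z.

H_0 ≅ Z,  H_1 = 0,  H_2 ≅ Z.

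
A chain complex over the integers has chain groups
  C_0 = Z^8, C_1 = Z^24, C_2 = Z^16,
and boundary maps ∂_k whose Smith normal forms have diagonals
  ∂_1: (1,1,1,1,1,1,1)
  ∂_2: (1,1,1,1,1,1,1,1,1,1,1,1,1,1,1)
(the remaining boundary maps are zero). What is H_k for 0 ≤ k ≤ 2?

H_0 ≅ Z,  H_1 ≅ Z^2,  H_2 ≅ Z.

H_0: b_0 = 8 − 0 − 7 = 1; torsion from ∂_1 factors > 1: none. So H_0 ≅ Z.
H_1: b_1 = 24 − 7 − 15 = 2; torsion from ∂_2 factors > 1: none. So H_1 ≅ Z^2.
H_2: b_2 = 16 − 15 − 0 = 1; torsion from ∂_3 factors > 1: none. So H_2 ≅ Z.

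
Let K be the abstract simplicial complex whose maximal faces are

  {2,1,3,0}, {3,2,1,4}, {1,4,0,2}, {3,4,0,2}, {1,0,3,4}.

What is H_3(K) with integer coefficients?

K has 5 vertices, 10 edges, 10 triangles, 5 3-simplices.
rank ∂_3 = 4, rank ∂_4 = 0 ⇒ b_3 = 5 − 4 − 0 = 1. So H_3 ≅ Z.

H_3 ≅ Z.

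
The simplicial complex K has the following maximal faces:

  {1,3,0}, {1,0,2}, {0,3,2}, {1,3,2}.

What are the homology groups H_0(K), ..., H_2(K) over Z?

H_0 ≅ Z,  H_1 = 0,  H_2 ≅ Z.

We work with the vertex ordering 0 < 1 < 2 < 3. The simplices of K, each written with vertices in increasing order, are:

  0-simplices (4): [0], [1], [2], [3]
  1-simplices (6): [0,1], [0,2], [0,3], [1,2], [1,3], [2,3]
  2-simplices (4): [0,1,2], [0,1,3], [0,2,3], [1,2,3]

so the chain groups are C_0 ≅ Z^4, C_1 ≅ Z^6, C_2 ≅ Z^4.

Boundary ∂_1: C_1 → C_0 is given by ∂[p,q] = [q] − [p]. For instance
  ∂[2,3] = [3] − [2].
The 4×6 boundary matrix has rank 3 and Smith normal form diag(1,1,1).

Boundary ∂_2: C_2 → C_1 acts by ∂[p,q,r] = [q,r] − [p,r] + [p,q]. For instance
  ∂[0,1,3] = [1,3] − [0,3] + [0,1],
  ∂[0,1,2] = [1,2] − [0,2] + [0,1].
The resulting 6×4 matrix has rank 3, and its Smith normal form has invariant factors (1,1,1).

From H_k ≅ ker(∂_k) / im(∂_{k+1}) we obtain:

  H_0: rank C_0 − rank ∂_1 = 4 − 3 = 1, and the invariant factors of ∂_1 are all 1, so H_0 = Z.
  H_1: rank ker ∂_1 − rank ∂_2 = (6 − 3) − 3 = 0, and the invariant factors of ∂_2 are all 1, so H_1 = 0.
  H_2: rank ker ∂_2 − rank ∂_3 = (4 − 3) − 0 = 1, and there is no ∂_3, so H_2 = Z.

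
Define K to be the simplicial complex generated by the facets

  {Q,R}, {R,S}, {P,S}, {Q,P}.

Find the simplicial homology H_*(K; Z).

Order the vertices as P < Q < R < S. Listing each simplex with vertices in this order, K has dimension 1 with simplices:

  0-simplices (4): P, Q, R, S
  1-simplices (4): PQ, PS, QR, RS

giving chain groups C_0 ≅ Z^4, C_1 ≅ Z^4.

∂_1: C_1 → C_0 maps an edge to its endpoints' difference, ∂[p,q] = q − p. For instance
  ∂RS = S − R.
The resulting 4×4 matrix has rank 3, and its Smith normal form has invariant factors (1,1,1).

From H_k ≅ ker(∂_k) / im(∂_{k+1}) we obtain:

  H_0: rank C_0 − rank ∂_1 = 4 − 3 = 1, and the invariant factors of ∂_1 are all 1, so H_0 = Z.
  H_1: rank ker ∂_1 − rank ∂_2 = (4 − 3) − 0 = 1, and there is no ∂_2, so H_1 = Z.

(K is a triangulation of the circle S^1.)

H_0 = Z,  H_1 = Z.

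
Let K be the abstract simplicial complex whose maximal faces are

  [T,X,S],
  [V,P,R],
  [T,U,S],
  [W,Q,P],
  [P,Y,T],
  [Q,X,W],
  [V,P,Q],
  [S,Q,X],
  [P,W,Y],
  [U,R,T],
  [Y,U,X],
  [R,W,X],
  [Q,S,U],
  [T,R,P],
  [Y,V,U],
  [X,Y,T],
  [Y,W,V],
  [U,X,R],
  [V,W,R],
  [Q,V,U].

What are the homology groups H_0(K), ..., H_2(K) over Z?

H_0 ≅ Z,  H_1 ≅ Z ⊕ Z/2Z,  H_2 = 0.

Take the total order P < Q < R < S < T < U < V < W < X < Y on the vertex set. Then K (dimension 2) consists of the simplices:

  0-simplices (10): P, Q, R, S, T, U, V, W, X, Y
  1-simplices (30): PQ, PR, PT, PV, PW, PY, QS, QU, QV, QW, QX, RT, RU, RV, RW, RX, ST, SU, SX, TU, TX, TY, UV, UX, UY, VW, VY, WX, WY, XY
  2-simplices (20): PQV, PQW, PRT, PRV, PTY, PWY, QSU, QSX, QUV, QWX, RTU, RUX, RVW, RWX, STU, STX, TXY, UVY, UXY, VWY

Hence C_0 ≅ Z^10, C_1 ≅ Z^30, C_2 ≅ Z^20.

The boundary map ∂_1: C_1 → C_0 maps an edge to its endpoints' difference, ∂[p,q] = q − p.
This gives a 10×30 integer matrix of rank 9; reducing to Smith normal form yields diagonal entries (1,1,1,1,1,1,1,1,1).

The boundary map ∂_2: C_2 → C_1 acts by ∂[p,q,r] = [q,r] − [p,r] + [p,q]. For instance
  ∂PQW = QW − PW + PQ,
  ∂PQV = QV − PV + PQ.
This gives a 30×20 integer matrix of rank 20; reducing to Smith normal form yields diagonal entries (1,1,1,1,1,1,1,1,1,1,1,1,1,1,1,1,1,1,1,2).

Reading off H_k = ker ∂_k / im ∂_{k+1}:

  H_0: rank C_0 − rank ∂_1 = 10 − 9 = 1, and the invariant factors of ∂_1 are all 1, so H_0 ≅ Z.
  H_1: rank ker ∂_1 − rank ∂_2 = (30 − 9) − 20 = 1, and ∂_2 has invariant factor 2 > 1, so H_1 ≅ Z ⊕ Z/2Z.
  H_2: rank ker ∂_2 − rank ∂_3 = (20 − 20) − 0 = 0, and there is no ∂_3, so H_2 ≅ 0.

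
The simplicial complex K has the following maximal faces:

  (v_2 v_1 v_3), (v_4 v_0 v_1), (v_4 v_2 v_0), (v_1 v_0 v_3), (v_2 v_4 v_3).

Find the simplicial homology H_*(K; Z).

Fix the vertex order v_0 < v_1 < v_2 < v_3 < v_4 and write every simplex with vertices in increasing order. Then dim K = 2 and the simplices of K are:

  0-simplices (5): [v_0], [v_1], [v_2], [v_3], [v_4]
  1-simplices (10): [v_0,v_1], [v_0,v_2], [v_0,v_3], [v_0,v_4], [v_1,v_2], [v_1,v_3], [v_1,v_4], [v_2,v_3], [v_2,v_4], [v_3,v_4]
  2-simplices (5): [v_0,v_1,v_3], [v_0,v_1,v_4], [v_0,v_2,v_4], [v_1,v_2,v_3], [v_2,v_3,v_4]

so the chain groups are C_0 ≅ Z^5, C_1 ≅ Z^10, C_2 ≅ Z^5.

The boundary map ∂_1: C_1 → C_0 maps an edge to its endpoints' difference, ∂[p,q] = q − p. For instance
  ∂[v_1,v_4] = [v_4] − [v_1].
The 5×10 boundary matrix has rank 4 and Smith normal form diag(1,1,1,1).

Boundary ∂_2: C_2 → C_1 sends each 2-simplex [p,q,r] to [q,r] − [p,r] + [p,q]. For instance
  ∂[v_1,v_2,v_3] = [v_2,v_3] − [v_1,v_3] + [v_1,v_2],
  ∂[v_0,v_1,v_4] = [v_1,v_4] − [v_0,v_4] + [v_0,v_1].
The resulting 10×5 matrix has rank 5, and its Smith normal form has invariant factors (1,1,1,1,1).

Now H_k = ker ∂_k / im ∂_{k+1}, so:

  H_0: rank C_0 − rank ∂_1 = 5 − 4 = 1, and the invariant factors of ∂_1 are all 1, so H_0 = Z.
  H_1: rank ker ∂_1 − rank ∂_2 = (10 − 4) − 5 = 1, and the invariant factors of ∂_2 are all 1, so H_1 = Z.
  H_2: rank ker ∂_2 − rank ∂_3 = (5 − 5) − 0 = 0, and there is no ∂_3, so H_2 = 0.

(K is a triangulation of the Möbius band.)

H_0 = Z,  H_1 = Z,  H_2 = 0.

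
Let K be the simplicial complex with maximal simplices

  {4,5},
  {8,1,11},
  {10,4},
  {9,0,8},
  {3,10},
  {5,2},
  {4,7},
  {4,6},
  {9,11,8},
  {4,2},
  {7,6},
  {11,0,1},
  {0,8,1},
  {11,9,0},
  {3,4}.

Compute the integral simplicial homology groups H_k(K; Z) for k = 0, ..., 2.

H_0 ≅ Z^2,  H_1 ≅ Z^3,  H_2 ≅ Z.

Fix the vertex order 0 < 1 < 2 < 3 < 4 < 5 < 6 < 7 < 8 < 9 < 10 < 11 and write every simplex with vertices in increasing order. Then dim K = 2 and the simplices of K are:

  0-simplices (12): [0], [1], [2], [3], [4], [5], [6], [7], [8], [9], [10], [11]
  1-simplices (18): [0,1], [0,8], [0,9], [0,11], [1,8], [1,11], [2,4], [2,5], [3,4], [3,10], [4,5], [4,6], [4,7], [4,10], [6,7], [8,9], [8,11], [9,11]
  2-simplices (6): [0,1,8], [0,1,11], [0,8,9], [0,9,11], [1,8,11], [8,9,11]

so the chain groups are C_0 ≅ Z^12, C_1 ≅ Z^18, C_2 ≅ Z^6.

Boundary ∂_1: C_1 → C_0 is given by ∂[p,q] = [q] − [p]. For instance
  ∂[0,9] = [9] − [0].
The 12×18 boundary matrix has rank 10 and Smith normal form diag(1,1,1,1,1,1,1,1,1,1).

Boundary ∂_2: C_2 → C_1 maps a triangle to the signed sum of its edges. For instance
  ∂[0,1,11] = [1,11] − [0,11] + [0,1],
  ∂[1,8,11] = [8,11] − [1,11] + [1,8].
As a 18×6 matrix over Z this has rank 5, with invariant factors (1,1,1,1,1).

Reading off H_k = ker ∂_k / im ∂_{k+1}:

  H_0: rank C_0 − rank ∂_1 = 12 − 10 = 2, and the invariant factors of ∂_1 are all 1, so H_0 ≅ Z^2.
  H_1: rank ker ∂_1 − rank ∂_2 = (18 − 10) − 5 = 3, and the invariant factors of ∂_2 are all 1, so H_1 ≅ Z^3.
  H_2: rank ker ∂_2 − rank ∂_3 = (6 − 5) − 0 = 1, and there is no ∂_3, so H_2 ≅ Z.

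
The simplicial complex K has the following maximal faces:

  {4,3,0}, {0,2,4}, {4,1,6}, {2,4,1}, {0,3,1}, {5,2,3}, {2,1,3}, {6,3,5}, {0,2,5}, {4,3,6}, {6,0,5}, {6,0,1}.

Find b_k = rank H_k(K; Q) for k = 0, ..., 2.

Take the total order 0 < 1 < 2 < 3 < 4 < 5 < 6 on the vertex set. Then K (dimension 2) consists of the simplices:

  0-simplices (7): [0], [1], [2], [3], [4], [5], [6]
  1-simplices (18): [0,1], [0,2], [0,3], [0,4], [0,5], [0,6], [1,2], [1,3], [1,4], [1,6], [2,3], [2,4], [2,5], [3,4], [3,5], [3,6], [4,6], [5,6]
  2-simplices (12): [0,1,3], [0,1,6], [0,2,4], [0,2,5], [0,3,4], [0,5,6], [1,2,3], [1,2,4], [1,4,6], [2,3,5], [3,4,6], [3,5,6]

so the chain groups are C_0 ≅ Z^7, C_1 ≅ Z^18, C_2 ≅ Z^12.

The boundary map ∂_1: C_1 → C_0 maps an edge to its endpoints' difference, ∂[p,q] = q − p.
The 7×18 boundary matrix has rank 6 and Smith normal form diag(1,1,1,1,1,1).

The boundary map ∂_2: C_2 → C_1 maps a triangle to the signed sum of its edges. For instance
  ∂[1,2,4] = [2,4] − [1,4] + [1,2],
  ∂[0,1,6] = [1,6] − [0,6] + [0,1].
The resulting 18×12 matrix has rank 12, and its Smith normal form has invariant factors (1,1,1,1,1,1,1,1,1,1,1,2).

Computing H_k = (kernel of ∂_k) / (image of ∂_{k+1}):

  H_0: rank C_0 − rank ∂_1 = 7 − 6 = 1, and the invariant factors of ∂_1 are all 1, so H_0 = Z.
  H_1: rank ker ∂_1 − rank ∂_2 = (18 − 6) − 12 = 0, and ∂_2 has invariant factor 2 > 1, so H_1 = Z/2.
  H_2: rank ker ∂_2 − rank ∂_3 = (12 − 12) − 0 = 0, and there is no ∂_3, so H_2 = 0.

As a check, the Euler characteristic is 7 − 18 + 12 = 1, which agrees with 1 − 0 + 0 = 1.

Hence the Betti numbers are b_0 = 1, b_1 = 0, b_2 = 0.

b_0 = 1, b_1 = 0, b_2 = 0.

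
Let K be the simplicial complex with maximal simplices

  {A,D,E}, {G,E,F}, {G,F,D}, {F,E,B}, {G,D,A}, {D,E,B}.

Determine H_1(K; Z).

Take the total order A < B < D < E < F < G on the vertex set. Then K (dimension 2) consists of the simplices:

  0-simplices (6): A, B, D, E, F, G
  1-simplices (12): AD, AE, AG, BD, BE, BF, DE, DF, DG, EF, EG, FG
  2-simplices (6): ADE, ADG, BDE, BEF, DFG, EFG

so the chain groups are C_0 ≅ Z^6, C_1 ≅ Z^12, C_2 ≅ Z^6.

The boundary map ∂_1: C_1 → C_0 maps an edge to its endpoints' difference, ∂[p,q] = q − p. For instance
  ∂DF = F − D.
This gives a 6×12 integer matrix of rank 5; reducing to Smith normal form yields diagonal entries (1,1,1,1,1).

∂_2: C_2 → C_1 acts by ∂[p,q,r] = [q,r] − [p,r] + [p,q]. For instance
  ∂BDE = DE − BE + BD,
  ∂EFG = FG − EG + EF.
The 12×6 boundary matrix has rank 6 and Smith normal form diag(1,1,1,1,1,1).

Reading off H_k = ker ∂_k / im ∂_{k+1}:

  H_1: rank ker ∂_1 − rank ∂_2 = (12 − 5) − 6 = 1, and the invariant factors of ∂_2 are all 1, so H_1 = Z.

(K is a triangulation of the cylinder S^1 x I.)

H_1 = Z.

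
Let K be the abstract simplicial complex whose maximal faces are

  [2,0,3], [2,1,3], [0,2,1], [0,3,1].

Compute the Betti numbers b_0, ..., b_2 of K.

We work with the vertex ordering 0 < 1 < 2 < 3. The simplices of K, each written with vertices in increasing order, are:

  0-simplices (4): [0], [1], [2], [3]
  1-simplices (6): [0,1], [0,2], [0,3], [1,2], [1,3], [2,3]
  2-simplices (4): [0,1,2], [0,1,3], [0,2,3], [1,2,3]

giving chain groups C_0 ≅ Z^4, C_1 ≅ Z^6, C_2 ≅ Z^4.

∂_1: C_1 → C_0 is given by ∂[p,q] = [q] − [p].
The 4×6 boundary matrix has rank 3 and Smith normal form diag(1,1,1).

The boundary map ∂_2: C_2 → C_1 sends each 2-simplex [p,q,r] to [q,r] − [p,r] + [p,q]. For instance
  ∂[0,2,3] = [2,3] − [0,3] + [0,2],
  ∂[0,1,2] = [1,2] − [0,2] + [0,1].
The 6×4 boundary matrix has rank 3 and Smith normal form diag(1,1,1).

Now H_k = ker ∂_k / im ∂_{k+1}, so:

  H_0: rank C_0 − rank ∂_1 = 4 − 3 = 1, and the invariant factors of ∂_1 are all 1, so H_0 ≅ Z.
  H_1: rank ker ∂_1 − rank ∂_2 = (6 − 3) − 3 = 0, and the invariant factors of ∂_2 are all 1, so H_1 ≅ 0.
  H_2: rank ker ∂_2 − rank ∂_3 = (4 − 3) − 0 = 1, and there is no ∂_3, so H_2 ≅ Z.

Hence the Betti numbers are b_0 = 1, b_1 = 0, b_2 = 1.

b_0 = 1, b_1 = 0, b_2 = 1.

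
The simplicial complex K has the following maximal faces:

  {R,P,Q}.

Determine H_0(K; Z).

We work with the vertex ordering P < Q < R. The simplices of K, each written with vertices in increasing order, are:

  0-simplices (3): P, Q, R
  1-simplices (3): PQ, PR, QR
  2-simplices (1): PQR

giving chain groups C_0 ≅ Z^3, C_1 ≅ Z^3, C_2 ≅ Z^1.

The boundary map ∂_1: C_1 → C_0 maps an edge to its endpoints' difference, ∂[p,q] = q − p. For instance
  ∂PQ = Q − P.
As a 3×3 matrix over Z this has rank 2, with invariant factors (1,1).

∂_2: C_2 → C_1 acts by ∂[p,q,r] = [q,r] − [p,r] + [p,q]. For instance
  ∂PQR = QR − PR + PQ.
As a 3×1 matrix over Z this has rank 1, with invariant factors (1).

Computing H_k = (kernel of ∂_k) / (image of ∂_{k+1}):

  H_0: rank C_0 − rank ∂_1 = 3 − 2 = 1, and the invariant factors of ∂_1 are all 1, so H_0 = Z.

H_0 = Z.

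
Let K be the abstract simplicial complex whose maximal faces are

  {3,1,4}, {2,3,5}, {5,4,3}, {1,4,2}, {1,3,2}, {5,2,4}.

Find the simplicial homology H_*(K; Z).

H_0 = Z,  H_1 = 0,  H_2 = Z.

K has 5 vertices, 9 edges, 6 triangles.
rank ∂_0 = 0, rank ∂_1 = 4 ⇒ b_0 = 5 − 0 − 4 = 1; all invariant factors of ∂_1 are 1 so no torsion. So H_0 = Z.
rank ∂_1 = 4, rank ∂_2 = 5 ⇒ b_1 = 9 − 4 − 5 = 0; all invariant factors of ∂_2 are 1 so no torsion. So H_1 = 0.
rank ∂_2 = 5, rank ∂_3 = 0 ⇒ b_2 = 6 − 5 − 0 = 1. So H_2 = Z.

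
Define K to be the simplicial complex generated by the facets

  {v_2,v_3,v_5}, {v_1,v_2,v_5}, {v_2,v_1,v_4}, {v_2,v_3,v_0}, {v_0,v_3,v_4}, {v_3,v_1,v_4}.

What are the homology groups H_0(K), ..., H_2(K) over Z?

Fix the vertex order v_0 < v_1 < v_2 < v_3 < v_4 < v_5 and write every simplex with vertices in increasing order. Then dim K = 2 and the simplices of K are:

  0-simplices (6): [v_0], [v_1], [v_2], [v_3], [v_4], [v_5]
  1-simplices (12): [v_0,v_2], [v_0,v_3], [v_0,v_4], [v_1,v_2], [v_1,v_3], [v_1,v_4], [v_1,v_5], [v_2,v_3], [v_2,v_4], [v_2,v_5], [v_3,v_4], [v_3,v_5]
  2-simplices (6): [v_0,v_2,v_3], [v_0,v_3,v_4], [v_1,v_2,v_4], [v_1,v_2,v_5], [v_1,v_3,v_4], [v_2,v_3,v_5]

giving chain groups C_0 ≅ Z^6, C_1 ≅ Z^12, C_2 ≅ Z^6.

∂_1: C_1 → C_0 sends each edge [p,q] (with p < q) to q − p. For instance
  ∂[v_1,v_5] = [v_5] − [v_1].
This gives a 6×12 integer matrix of rank 5; reducing to Smith normal form yields diagonal entries (1,1,1,1,1).

∂_2: C_2 → C_1 acts by ∂[p,q,r] = [q,r] − [p,r] + [p,q]. For instance
  ∂[v_2,v_3,v_5] = [v_3,v_5] − [v_2,v_5] + [v_2,v_3],
  ∂[v_1,v_2,v_4] = [v_2,v_4] − [v_1,v_4] + [v_1,v_2].
This gives a 12×6 integer matrix of rank 6; reducing to Smith normal form yields diagonal entries (1,1,1,1,1,1).

Reading off H_k = ker ∂_k / im ∂_{k+1}:

  H_0: rank C_0 − rank ∂_1 = 6 − 5 = 1, and the invariant factors of ∂_1 are all 1, so H_0 ≅ Z.
  H_1: rank ker ∂_1 − rank ∂_2 = (12 − 5) − 6 = 1, and the invariant factors of ∂_2 are all 1, so H_1 ≅ Z.
  H_2: rank ker ∂_2 − rank ∂_3 = (6 − 6) − 0 = 0, and there is no ∂_3, so H_2 ≅ 0.

H_0 ≅ Z,  H_1 ≅ Z,  H_2 = 0.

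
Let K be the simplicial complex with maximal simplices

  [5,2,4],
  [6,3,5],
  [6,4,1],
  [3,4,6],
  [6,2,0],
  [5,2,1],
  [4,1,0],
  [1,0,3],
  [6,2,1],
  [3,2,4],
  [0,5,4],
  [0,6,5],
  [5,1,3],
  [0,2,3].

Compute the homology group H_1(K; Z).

H_1 ≅ Z^2.

K has 7 vertices, 21 edges, 14 triangles.
rank ∂_1 = 6, rank ∂_2 = 13 ⇒ b_1 = 21 − 6 − 13 = 2; all invariant factors of ∂_2 are 1 so no torsion. So H_1 = Z^2.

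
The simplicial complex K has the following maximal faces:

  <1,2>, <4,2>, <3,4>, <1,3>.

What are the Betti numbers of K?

Fix the vertex order 1 < 2 < 3 < 4 and write every simplex with vertices in increasing order. Then dim K = 1 and the simplices of K are:

  0-simplices (4): [1], [2], [3], [4]
  1-simplices (4): [1,2], [1,3], [2,4], [3,4]

giving chain groups C_0 ≅ Z^4, C_1 ≅ Z^4.

Boundary ∂_1: C_1 → C_0 sends each edge [p,q] (with p < q) to q − p.
This gives a 4×4 integer matrix of rank 3; reducing to Smith normal form yields diagonal entries (1,1,1).

Reading off H_k = ker ∂_k / im ∂_{k+1}:

  H_0: rank C_0 − rank ∂_1 = 4 − 3 = 1, and the invariant factors of ∂_1 are all 1, so H_0 ≅ Z.
  H_1: rank ker ∂_1 − rank ∂_2 = (4 − 3) − 0 = 1, and there is no ∂_2, so H_1 ≅ Z.

Hence the Betti numbers are b_0 = 1, b_1 = 1.

b_0 = 1, b_1 = 1.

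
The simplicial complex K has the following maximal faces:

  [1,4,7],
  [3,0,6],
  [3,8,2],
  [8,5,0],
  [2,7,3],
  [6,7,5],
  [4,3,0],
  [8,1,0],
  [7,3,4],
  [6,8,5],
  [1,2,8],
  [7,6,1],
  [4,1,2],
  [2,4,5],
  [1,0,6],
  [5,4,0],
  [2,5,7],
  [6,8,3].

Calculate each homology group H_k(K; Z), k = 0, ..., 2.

Take the total order 0 < 1 < 2 < 3 < 4 < 5 < 6 < 7 < 8 on the vertex set. Then K (dimension 2) consists of the simplices:

  0-simplices (9): [0], [1], [2], [3], [4], [5], [6], [7], [8]
  1-simplices (27): (27 of them)
  2-simplices (18): [0,1,6], [0,1,8], [0,3,4], [0,3,6], [0,4,5], [0,5,8], [1,2,4], [1,2,8], [1,4,7], [1,6,7], [2,3,7], [2,3,8], [2,4,5], [2,5,7], [3,4,7], [3,6,8], [5,6,7], [5,6,8]

so the chain groups are C_0 ≅ Z^9, C_1 ≅ Z^27, C_2 ≅ Z^18.

Boundary ∂_1: C_1 → C_0 is given by ∂[p,q] = [q] − [p]. For instance
  ∂[5,7] = [7] − [5].
The 9×27 boundary matrix has rank 8 and Smith normal form diag(1,1,1,1,1,1,1,1).

Boundary ∂_2: C_2 → C_1 maps a triangle to the signed sum of its edges. For instance
  ∂[1,2,4] = [2,4] − [1,4] + [1,2],
  ∂[0,5,8] = [5,8] − [0,8] + [0,5].
As a 27×18 matrix over Z this has rank 18, with invariant factors (1,1,1,1,1,1,1,1,1,1,1,1,1,1,1,1,1,2).

Reading off H_k = ker ∂_k / im ∂_{k+1}:

  H_0: rank C_0 − rank ∂_1 = 9 − 8 = 1, and the invariant factors of ∂_1 are all 1, so H_0 = Z.
  H_1: rank ker ∂_1 − rank ∂_2 = (27 − 8) − 18 = 1, and ∂_2 has invariant factor 2 > 1, so H_1 = Z ⊕ Z/2Z.
  H_2: rank ker ∂_2 − rank ∂_3 = (18 − 18) − 0 = 0, and there is no ∂_3, so H_2 = 0.

As a check, the Euler characteristic is 9 − 27 + 18 = 0, which agrees with 1 − 1 + 0 = 0.

H_0 ≅ Z,  H_1 ≅ Z ⊕ Z/2Z,  H_2 = 0.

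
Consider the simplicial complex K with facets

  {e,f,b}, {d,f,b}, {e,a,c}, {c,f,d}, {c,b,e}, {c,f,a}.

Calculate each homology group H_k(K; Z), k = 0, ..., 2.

H_0 ≅ Z,  H_1 ≅ Z,  H_2 = 0.

We work with the vertex ordering a < b < c < d < e < f. The simplices of K, each written with vertices in increasing order, are:

  0-simplices (6): a, b, c, d, e, f
  1-simplices (12): ac, ae, af, bc, bd, be, bf, cd, ce, cf, df, ef
  2-simplices (6): ace, acf, bce, bdf, bef, cdf

giving chain groups C_0 ≅ Z^6, C_1 ≅ Z^12, C_2 ≅ Z^6.

The boundary map ∂_1: C_1 → C_0 maps an edge to its endpoints' difference, ∂[p,q] = q − p. For instance
  ∂bf = f − b.
The 6×12 boundary matrix has rank 5 and Smith normal form diag(1,1,1,1,1).

The boundary map ∂_2: C_2 → C_1 sends each 2-simplex [p,q,r] to [q,r] − [p,r] + [p,q]. For instance
  ∂bef = ef − bf + be,
  ∂acf = cf − af + ac.
As a 12×6 matrix over Z this has rank 6, with invariant factors (1,1,1,1,1,1).

Now H_k = ker ∂_k / im ∂_{k+1}, so:

  H_0: rank C_0 − rank ∂_1 = 6 − 5 = 1, and the invariant factors of ∂_1 are all 1, so H_0 = Z.
  H_1: rank ker ∂_1 − rank ∂_2 = (12 − 5) − 6 = 1, and the invariant factors of ∂_2 are all 1, so H_1 = Z.
  H_2: rank ker ∂_2 − rank ∂_3 = (6 − 6) − 0 = 0, and there is no ∂_3, so H_2 = 0.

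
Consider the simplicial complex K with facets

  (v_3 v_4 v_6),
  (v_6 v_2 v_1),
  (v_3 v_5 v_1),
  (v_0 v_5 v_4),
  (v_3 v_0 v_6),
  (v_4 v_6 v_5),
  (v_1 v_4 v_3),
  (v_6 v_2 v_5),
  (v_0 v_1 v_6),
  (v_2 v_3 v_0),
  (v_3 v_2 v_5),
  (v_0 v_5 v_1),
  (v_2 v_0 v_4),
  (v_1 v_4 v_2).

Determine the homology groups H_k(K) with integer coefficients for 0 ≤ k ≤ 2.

Fix the vertex order v_0 < v_1 < v_2 < v_3 < v_4 < v_5 < v_6 and write every simplex with vertices in increasing order. Then dim K = 2 and the simplices of K are:

  0-simplices (7): [v_0], [v_1], [v_2], [v_3], [v_4], [v_5], [v_6]
  1-simplices (21): (21 of them)
  2-simplices (14): (14 of them)

giving chain groups C_0 ≅ Z^7, C_1 ≅ Z^21, C_2 ≅ Z^14.

Boundary ∂_1: C_1 → C_0 sends each edge [p,q] (with p < q) to q − p. For instance
  ∂[v_4,v_5] = [v_5] − [v_4].
This gives a 7×21 integer matrix of rank 6; reducing to Smith normal form yields diagonal entries (1,1,1,1,1,1).

The boundary map ∂_2: C_2 → C_1 sends each 2-simplex [p,q,r] to [q,r] − [p,r] + [p,q]. For instance
  ∂[v_1,v_3,v_5] = [v_3,v_5] − [v_1,v_5] + [v_1,v_3],
  ∂[v_0,v_1,v_6] = [v_1,v_6] − [v_0,v_6] + [v_0,v_1].
This gives a 21×14 integer matrix of rank 13; reducing to Smith normal form yields diagonal entries (1,1,1,1,1,1,1,1,1,1,1,1,1).

Now H_k = ker ∂_k / im ∂_{k+1}, so:

  H_0: rank C_0 − rank ∂_1 = 7 − 6 = 1, and the invariant factors of ∂_1 are all 1, so H_0 = Z.
  H_1: rank ker ∂_1 − rank ∂_2 = (21 − 6) − 13 = 2, and the invariant factors of ∂_2 are all 1, so H_1 = Z^2.
  H_2: rank ker ∂_2 − rank ∂_3 = (14 − 13) − 0 = 1, and there is no ∂_3, so H_2 = Z.

H_0 = Z,  H_1 = Z^2,  H_2 = Z.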